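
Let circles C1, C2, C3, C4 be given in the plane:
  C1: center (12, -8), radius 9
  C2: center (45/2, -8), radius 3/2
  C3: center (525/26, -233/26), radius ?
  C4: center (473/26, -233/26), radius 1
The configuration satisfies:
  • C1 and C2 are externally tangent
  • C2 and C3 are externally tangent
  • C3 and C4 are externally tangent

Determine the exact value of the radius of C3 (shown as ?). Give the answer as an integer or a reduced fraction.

1. [ext C2·C3]  r_C3² + 3r_C3 − 4 = 0  ⇒  r_C3 = 1 (r>0 drops 1)
2. [ext C3·C4]  r_C3² + 2r_C3 − 3 = 0  ⇒  r_C3 = 1 (r>0 drops 1)

1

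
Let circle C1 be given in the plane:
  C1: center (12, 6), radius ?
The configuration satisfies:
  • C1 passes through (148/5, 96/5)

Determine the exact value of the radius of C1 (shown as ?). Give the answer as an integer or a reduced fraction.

22

1. [C1∋P]  r_C1² − 484 = 0  ⇒  r_C1 = 22 (r>0 drops 1)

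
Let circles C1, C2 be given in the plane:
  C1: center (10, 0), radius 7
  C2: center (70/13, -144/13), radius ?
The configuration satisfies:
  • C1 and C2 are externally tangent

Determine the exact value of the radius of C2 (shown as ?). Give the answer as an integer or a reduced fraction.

5

1. [ext C1·C2]  r_C2² + 14r_C2 − 95 = 0  ⇒  r_C2 = 5 (r>0 drops 1)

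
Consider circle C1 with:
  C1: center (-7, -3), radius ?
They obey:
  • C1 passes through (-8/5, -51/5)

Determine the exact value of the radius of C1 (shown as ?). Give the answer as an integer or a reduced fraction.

9

1. [C1∋P]  r_C1² − 81 = 0  ⇒  r_C1 = 9 (r>0 drops 1)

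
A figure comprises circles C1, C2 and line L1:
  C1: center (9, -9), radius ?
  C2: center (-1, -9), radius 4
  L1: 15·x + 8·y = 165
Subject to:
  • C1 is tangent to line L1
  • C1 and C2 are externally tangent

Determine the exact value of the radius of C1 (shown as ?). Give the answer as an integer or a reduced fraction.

1. [C1‖L1]  r_C1² − 36 = 0  ⇒  r_C1 = 6 (r>0 drops 1)
2. [ext C1·C2]  r_C1² + 8r_C1 − 84 = 0  ⇒  r_C1 = 6 (r>0 drops 1)

6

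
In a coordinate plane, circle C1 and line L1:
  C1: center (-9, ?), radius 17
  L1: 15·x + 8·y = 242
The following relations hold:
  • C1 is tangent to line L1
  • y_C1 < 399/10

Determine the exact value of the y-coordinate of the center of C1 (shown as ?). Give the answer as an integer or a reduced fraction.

1. [C1‖L1]  y_C1² − (377/4)y_C1 + 3663/4 = 0  ⇒  y_C1 = 11 or 333/4
2. given y_C1 < 399/10: keep 11

11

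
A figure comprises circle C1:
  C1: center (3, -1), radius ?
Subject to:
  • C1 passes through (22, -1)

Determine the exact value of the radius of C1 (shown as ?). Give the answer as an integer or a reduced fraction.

19

1. [C1∋P]  r_C1² − 361 = 0  ⇒  r_C1 = 19 (r>0 drops 1)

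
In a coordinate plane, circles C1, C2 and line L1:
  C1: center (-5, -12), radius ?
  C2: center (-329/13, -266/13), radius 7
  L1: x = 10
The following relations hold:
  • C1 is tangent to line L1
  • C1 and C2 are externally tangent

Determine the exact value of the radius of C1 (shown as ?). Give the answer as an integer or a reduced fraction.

15

1. [C1‖L1]  r_C1² − 225 = 0  ⇒  r_C1 = 15 (r>0 drops 1)
2. [ext C1·C2]  r_C1² + 14r_C1 − 435 = 0  ⇒  r_C1 = 15 (r>0 drops 1)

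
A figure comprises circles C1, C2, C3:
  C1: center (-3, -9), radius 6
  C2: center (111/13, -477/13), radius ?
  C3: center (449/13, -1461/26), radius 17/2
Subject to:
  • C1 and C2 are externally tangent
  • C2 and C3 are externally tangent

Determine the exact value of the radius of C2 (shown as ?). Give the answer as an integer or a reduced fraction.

24

1. [ext C1·C2]  r_C2² + 12r_C2 − 864 = 0  ⇒  r_C2 = 24 (r>0 drops 1)
2. [ext C2·C3]  r_C2² + 17r_C2 − 984 = 0  ⇒  r_C2 = 24 (r>0 drops 1)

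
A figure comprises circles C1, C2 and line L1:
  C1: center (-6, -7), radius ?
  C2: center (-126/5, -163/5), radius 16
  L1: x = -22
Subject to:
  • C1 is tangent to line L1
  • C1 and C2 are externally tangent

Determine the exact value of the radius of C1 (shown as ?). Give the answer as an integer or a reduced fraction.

16

1. [C1‖L1]  r_C1² − 256 = 0  ⇒  r_C1 = 16 (r>0 drops 1)
2. [ext C1·C2]  r_C1² + 32r_C1 − 768 = 0  ⇒  r_C1 = 16 (r>0 drops 1)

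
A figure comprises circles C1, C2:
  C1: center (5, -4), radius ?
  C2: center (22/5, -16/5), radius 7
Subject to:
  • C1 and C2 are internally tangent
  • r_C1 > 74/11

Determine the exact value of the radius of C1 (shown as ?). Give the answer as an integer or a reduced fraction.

8

1. [int C1,C2]  r_C1² − 14r_C1 + 48 = 0  ⇒  r_C1 = 6 or 8
2. given r_C1 > 74/11: keep 8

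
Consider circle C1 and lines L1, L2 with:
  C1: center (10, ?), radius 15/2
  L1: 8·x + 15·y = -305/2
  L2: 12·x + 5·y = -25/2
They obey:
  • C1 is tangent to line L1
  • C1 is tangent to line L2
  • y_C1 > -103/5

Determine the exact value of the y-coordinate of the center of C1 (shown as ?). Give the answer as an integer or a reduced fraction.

1. [C1‖L1]  y_C1² + 31y_C1 + 168 = 0  ⇒  y_C1 = -24 or -7
2. [C1‖L2]  y_C1² + 53y_C1 + 322 = 0  ⇒  y_C1 = -46 or -7

-7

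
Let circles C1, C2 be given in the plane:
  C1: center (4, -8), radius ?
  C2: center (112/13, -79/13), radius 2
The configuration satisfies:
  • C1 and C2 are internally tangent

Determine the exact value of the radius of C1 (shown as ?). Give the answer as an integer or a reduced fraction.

7

1. [int C1,C2]  r_C1² − 4r_C1 − 21 = 0  ⇒  r_C1 = 7 (r>0 drops 1)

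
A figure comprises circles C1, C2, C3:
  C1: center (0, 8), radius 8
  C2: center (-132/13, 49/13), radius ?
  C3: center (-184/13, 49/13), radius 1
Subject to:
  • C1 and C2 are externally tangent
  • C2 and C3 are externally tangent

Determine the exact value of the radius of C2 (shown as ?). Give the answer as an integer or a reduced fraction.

1. [ext C1·C2]  r_C2² + 16r_C2 − 57 = 0  ⇒  r_C2 = 3 (r>0 drops 1)
2. [ext C2·C3]  r_C2² + 2r_C2 − 15 = 0  ⇒  r_C2 = 3 (r>0 drops 1)

3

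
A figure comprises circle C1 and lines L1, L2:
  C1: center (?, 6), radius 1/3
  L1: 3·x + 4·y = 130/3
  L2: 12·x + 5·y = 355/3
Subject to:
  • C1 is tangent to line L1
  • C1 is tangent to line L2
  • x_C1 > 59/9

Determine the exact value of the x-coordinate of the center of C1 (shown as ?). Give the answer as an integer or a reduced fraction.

1. [C1‖L1]  x_C1² − (116/9)x_C1 + 371/9 = 0  ⇒  x_C1 = 53/9 or 7
2. [C1‖L2]  x_C1² − (265/18)x_C1 + 973/18 = 0  ⇒  x_C1 = 7 or 139/18

7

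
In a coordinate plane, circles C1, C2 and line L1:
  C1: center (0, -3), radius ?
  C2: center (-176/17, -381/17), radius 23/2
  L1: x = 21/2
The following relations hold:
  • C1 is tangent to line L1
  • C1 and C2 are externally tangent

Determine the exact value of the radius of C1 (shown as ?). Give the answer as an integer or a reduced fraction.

21/2

1. [C1‖L1]  r_C1² − 441/4 = 0  ⇒  r_C1 = 21/2 (r>0 drops 1)
2. [ext C1·C2]  r_C1² + 23r_C1 − 1407/4 = 0  ⇒  r_C1 = 21/2 (r>0 drops 1)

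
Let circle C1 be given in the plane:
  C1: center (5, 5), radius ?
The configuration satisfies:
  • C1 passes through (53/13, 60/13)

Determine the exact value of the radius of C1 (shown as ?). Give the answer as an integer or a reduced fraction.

1

1. [C1∋P]  r_C1² − 1 = 0  ⇒  r_C1 = 1 (r>0 drops 1)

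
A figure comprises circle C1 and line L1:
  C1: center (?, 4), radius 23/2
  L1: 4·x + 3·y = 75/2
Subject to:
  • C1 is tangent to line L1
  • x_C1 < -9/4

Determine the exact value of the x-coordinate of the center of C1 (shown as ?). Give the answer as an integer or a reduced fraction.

-8

1. [C1‖L1]  x_C1² − (51/4)x_C1 − 166 = 0  ⇒  x_C1 = -8 or 83/4
2. given x_C1 < -9/4: keep -8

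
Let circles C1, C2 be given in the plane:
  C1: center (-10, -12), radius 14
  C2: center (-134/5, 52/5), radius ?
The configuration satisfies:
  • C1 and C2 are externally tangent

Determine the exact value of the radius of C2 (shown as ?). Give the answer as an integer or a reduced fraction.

14

1. [ext C1·C2]  r_C2² + 28r_C2 − 588 = 0  ⇒  r_C2 = 14 (r>0 drops 1)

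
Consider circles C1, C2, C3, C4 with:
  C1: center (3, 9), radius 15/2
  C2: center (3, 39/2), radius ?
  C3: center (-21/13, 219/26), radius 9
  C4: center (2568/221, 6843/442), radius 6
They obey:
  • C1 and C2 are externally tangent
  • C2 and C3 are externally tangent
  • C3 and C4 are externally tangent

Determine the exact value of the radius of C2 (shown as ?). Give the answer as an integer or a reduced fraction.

3

1. [ext C1·C2]  r_C2² + 15r_C2 − 54 = 0  ⇒  r_C2 = 3 (r>0 drops 1)
2. [ext C2·C3]  r_C2² + 18r_C2 − 63 = 0  ⇒  r_C2 = 3 (r>0 drops 1)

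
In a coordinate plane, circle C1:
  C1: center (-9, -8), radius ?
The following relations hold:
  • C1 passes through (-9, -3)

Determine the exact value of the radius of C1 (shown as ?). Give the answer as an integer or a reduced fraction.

5

1. [C1∋P]  r_C1² − 25 = 0  ⇒  r_C1 = 5 (r>0 drops 1)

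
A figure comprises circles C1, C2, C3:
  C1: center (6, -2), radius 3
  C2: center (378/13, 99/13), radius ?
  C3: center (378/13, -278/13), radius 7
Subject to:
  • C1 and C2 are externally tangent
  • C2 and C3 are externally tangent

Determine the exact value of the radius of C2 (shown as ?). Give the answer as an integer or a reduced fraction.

1. [ext C1·C2]  r_C2² + 6r_C2 − 616 = 0  ⇒  r_C2 = 22 (r>0 drops 1)
2. [ext C2·C3]  r_C2² + 14r_C2 − 792 = 0  ⇒  r_C2 = 22 (r>0 drops 1)

22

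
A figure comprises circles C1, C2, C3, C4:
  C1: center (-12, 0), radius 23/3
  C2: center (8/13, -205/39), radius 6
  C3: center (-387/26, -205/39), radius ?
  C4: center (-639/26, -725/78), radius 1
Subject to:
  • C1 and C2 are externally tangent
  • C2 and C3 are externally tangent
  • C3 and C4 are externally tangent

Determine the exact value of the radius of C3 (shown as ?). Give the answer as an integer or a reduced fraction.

1. [ext C2·C3]  r_C3² + 12r_C3 − 817/4 = 0  ⇒  r_C3 = 19/2 (r>0 drops 1)
2. [ext C3·C4]  r_C3² + 2r_C3 − 437/4 = 0  ⇒  r_C3 = 19/2 (r>0 drops 1)

19/2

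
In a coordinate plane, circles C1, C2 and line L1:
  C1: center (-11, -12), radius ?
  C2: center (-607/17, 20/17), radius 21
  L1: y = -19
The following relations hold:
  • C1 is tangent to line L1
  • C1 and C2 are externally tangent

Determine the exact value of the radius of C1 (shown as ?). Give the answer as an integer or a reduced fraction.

1. [C1‖L1]  r_C1² − 49 = 0  ⇒  r_C1 = 7 (r>0 drops 1)
2. [ext C1·C2]  r_C1² + 42r_C1 − 343 = 0  ⇒  r_C1 = 7 (r>0 drops 1)

7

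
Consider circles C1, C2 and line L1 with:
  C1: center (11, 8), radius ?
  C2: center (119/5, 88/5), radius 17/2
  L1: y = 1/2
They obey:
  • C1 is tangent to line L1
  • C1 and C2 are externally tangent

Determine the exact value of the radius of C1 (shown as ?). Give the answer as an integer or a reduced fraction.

1. [C1‖L1]  r_C1² − 225/4 = 0  ⇒  r_C1 = 15/2 (r>0 drops 1)
2. [ext C1·C2]  r_C1² + 17r_C1 − 735/4 = 0  ⇒  r_C1 = 15/2 (r>0 drops 1)

15/2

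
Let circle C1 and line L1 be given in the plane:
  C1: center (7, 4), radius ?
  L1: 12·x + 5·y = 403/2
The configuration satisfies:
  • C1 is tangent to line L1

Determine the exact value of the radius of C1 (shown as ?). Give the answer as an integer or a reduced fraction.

15/2

1. [C1‖L1]  r_C1² − 225/4 = 0  ⇒  r_C1 = 15/2 (r>0 drops 1)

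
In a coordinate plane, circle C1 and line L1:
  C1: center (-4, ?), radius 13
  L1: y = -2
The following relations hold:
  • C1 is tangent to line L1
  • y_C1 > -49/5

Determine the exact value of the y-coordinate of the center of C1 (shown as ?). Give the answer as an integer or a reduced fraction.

11

1. [C1‖L1]  y_C1² + 4y_C1 − 165 = 0  ⇒  y_C1 = -15 or 11
2. given y_C1 > -49/5: keep 11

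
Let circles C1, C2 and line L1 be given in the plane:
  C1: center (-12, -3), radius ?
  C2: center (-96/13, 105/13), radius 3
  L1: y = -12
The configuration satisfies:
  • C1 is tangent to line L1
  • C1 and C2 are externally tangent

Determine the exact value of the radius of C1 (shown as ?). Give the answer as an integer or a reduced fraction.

1. [C1‖L1]  r_C1² − 81 = 0  ⇒  r_C1 = 9 (r>0 drops 1)
2. [ext C1·C2]  r_C1² + 6r_C1 − 135 = 0  ⇒  r_C1 = 9 (r>0 drops 1)

9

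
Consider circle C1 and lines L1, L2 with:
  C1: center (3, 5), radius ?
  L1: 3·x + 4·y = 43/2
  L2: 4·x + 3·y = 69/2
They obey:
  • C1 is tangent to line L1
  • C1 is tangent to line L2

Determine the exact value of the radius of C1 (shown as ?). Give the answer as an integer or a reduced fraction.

3/2

1. [C1‖L1]  r_C1² − 9/4 = 0  ⇒  r_C1 = 3/2 (r>0 drops 1)
2. [C1‖L2]  r_C1² − 9/4 = 0  ⇒  r_C1 = 3/2 (r>0 drops 1)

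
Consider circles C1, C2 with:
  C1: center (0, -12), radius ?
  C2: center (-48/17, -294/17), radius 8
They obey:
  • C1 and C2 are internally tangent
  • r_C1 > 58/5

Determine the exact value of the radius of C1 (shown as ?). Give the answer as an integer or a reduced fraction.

1. [int C1,C2]  r_C1² − 16r_C1 + 28 = 0  ⇒  r_C1 = 2 or 14
2. given r_C1 > 58/5: keep 14

14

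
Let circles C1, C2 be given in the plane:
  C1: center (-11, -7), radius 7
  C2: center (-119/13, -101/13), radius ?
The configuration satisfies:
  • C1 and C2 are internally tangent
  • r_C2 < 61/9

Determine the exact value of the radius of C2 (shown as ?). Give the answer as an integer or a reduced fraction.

5

1. [int C1,C2]  r_C2² − 14r_C2 + 45 = 0  ⇒  r_C2 = 5 or 9
2. given r_C2 < 61/9: keep 5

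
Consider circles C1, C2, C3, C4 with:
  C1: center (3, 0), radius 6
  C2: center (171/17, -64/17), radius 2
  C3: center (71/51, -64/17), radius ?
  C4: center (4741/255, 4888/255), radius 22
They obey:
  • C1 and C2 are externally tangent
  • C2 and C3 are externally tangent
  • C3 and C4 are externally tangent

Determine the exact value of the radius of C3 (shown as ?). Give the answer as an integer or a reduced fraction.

20/3

1. [ext C2·C3]  r_C3² + 4r_C3 − 640/9 = 0  ⇒  r_C3 = 20/3 (r>0 drops 1)
2. [ext C3·C4]  r_C3² + 44r_C3 − 3040/9 = 0  ⇒  r_C3 = 20/3 (r>0 drops 1)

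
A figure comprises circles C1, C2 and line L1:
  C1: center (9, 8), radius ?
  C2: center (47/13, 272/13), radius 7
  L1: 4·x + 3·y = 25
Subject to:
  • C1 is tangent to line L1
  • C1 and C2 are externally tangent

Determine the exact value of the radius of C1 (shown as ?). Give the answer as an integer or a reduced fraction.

1. [C1‖L1]  r_C1² − 49 = 0  ⇒  r_C1 = 7 (r>0 drops 1)
2. [ext C1·C2]  r_C1² + 14r_C1 − 147 = 0  ⇒  r_C1 = 7 (r>0 drops 1)

7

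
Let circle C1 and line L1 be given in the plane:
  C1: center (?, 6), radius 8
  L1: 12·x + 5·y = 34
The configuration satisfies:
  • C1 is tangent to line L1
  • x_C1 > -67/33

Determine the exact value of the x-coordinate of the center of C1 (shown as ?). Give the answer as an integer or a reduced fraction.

9

1. [C1‖L1]  x_C1² − (2/3)x_C1 − 75 = 0  ⇒  x_C1 = -25/3 or 9
2. given x_C1 > -67/33: keep 9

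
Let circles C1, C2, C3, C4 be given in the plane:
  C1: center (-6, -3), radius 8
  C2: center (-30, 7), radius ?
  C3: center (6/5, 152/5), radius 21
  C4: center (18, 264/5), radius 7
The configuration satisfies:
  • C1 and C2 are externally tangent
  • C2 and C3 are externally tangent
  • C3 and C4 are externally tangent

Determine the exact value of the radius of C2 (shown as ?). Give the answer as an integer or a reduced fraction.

1. [ext C1·C2]  r_C2² + 16r_C2 − 612 = 0  ⇒  r_C2 = 18 (r>0 drops 1)
2. [ext C2·C3]  r_C2² + 42r_C2 − 1080 = 0  ⇒  r_C2 = 18 (r>0 drops 1)

18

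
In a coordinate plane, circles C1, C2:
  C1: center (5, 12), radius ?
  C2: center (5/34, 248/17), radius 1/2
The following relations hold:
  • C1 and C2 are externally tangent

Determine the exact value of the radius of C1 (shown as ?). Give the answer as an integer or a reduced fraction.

5

1. [ext C1·C2]  r_C1² + 1r_C1 − 30 = 0  ⇒  r_C1 = 5 (r>0 drops 1)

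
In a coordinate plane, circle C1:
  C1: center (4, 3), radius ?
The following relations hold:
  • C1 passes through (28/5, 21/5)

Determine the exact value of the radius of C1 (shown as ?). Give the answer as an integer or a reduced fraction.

1. [C1∋P]  r_C1² − 4 = 0  ⇒  r_C1 = 2 (r>0 drops 1)

2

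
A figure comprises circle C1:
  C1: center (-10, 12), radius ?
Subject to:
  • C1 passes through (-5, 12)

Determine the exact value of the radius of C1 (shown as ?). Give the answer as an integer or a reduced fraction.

1. [C1∋P]  r_C1² − 25 = 0  ⇒  r_C1 = 5 (r>0 drops 1)

5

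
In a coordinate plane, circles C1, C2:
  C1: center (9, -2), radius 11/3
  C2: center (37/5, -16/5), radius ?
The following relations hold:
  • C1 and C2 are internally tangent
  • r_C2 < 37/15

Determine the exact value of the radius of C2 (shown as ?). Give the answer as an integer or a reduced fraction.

1. [int C1,C2]  r_C2² − (22/3)r_C2 + 85/9 = 0  ⇒  r_C2 = 5/3 or 17/3
2. given r_C2 < 37/15: keep 5/3

5/3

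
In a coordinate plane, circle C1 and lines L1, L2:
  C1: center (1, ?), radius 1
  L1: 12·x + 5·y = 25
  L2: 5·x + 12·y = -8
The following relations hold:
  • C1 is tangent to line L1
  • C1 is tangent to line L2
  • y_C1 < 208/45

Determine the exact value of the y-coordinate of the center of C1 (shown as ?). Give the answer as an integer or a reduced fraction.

1. [C1‖L1]  y_C1² − (26/5)y_C1 = 0  ⇒  y_C1 = 0 or 26/5
2. [C1‖L2]  y_C1² + (13/6)y_C1 = 0  ⇒  y_C1 = -13/6 or 0

0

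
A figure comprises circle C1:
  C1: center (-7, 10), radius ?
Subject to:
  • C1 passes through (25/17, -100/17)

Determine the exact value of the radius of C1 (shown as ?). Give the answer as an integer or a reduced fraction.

1. [C1∋P]  r_C1² − 324 = 0  ⇒  r_C1 = 18 (r>0 drops 1)

18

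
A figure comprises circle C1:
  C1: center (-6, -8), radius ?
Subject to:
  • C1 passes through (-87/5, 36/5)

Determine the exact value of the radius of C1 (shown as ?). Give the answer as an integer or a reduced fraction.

1. [C1∋P]  r_C1² − 361 = 0  ⇒  r_C1 = 19 (r>0 drops 1)

19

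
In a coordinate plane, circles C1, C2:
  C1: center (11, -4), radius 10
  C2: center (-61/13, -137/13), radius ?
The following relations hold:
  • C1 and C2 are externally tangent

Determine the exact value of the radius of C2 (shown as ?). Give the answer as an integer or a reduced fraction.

7

1. [ext C1·C2]  r_C2² + 20r_C2 − 189 = 0  ⇒  r_C2 = 7 (r>0 drops 1)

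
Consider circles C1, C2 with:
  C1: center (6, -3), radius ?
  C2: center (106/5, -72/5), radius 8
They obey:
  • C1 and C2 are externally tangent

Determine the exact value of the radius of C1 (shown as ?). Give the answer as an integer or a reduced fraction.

1. [ext C1·C2]  r_C1² + 16r_C1 − 297 = 0  ⇒  r_C1 = 11 (r>0 drops 1)

11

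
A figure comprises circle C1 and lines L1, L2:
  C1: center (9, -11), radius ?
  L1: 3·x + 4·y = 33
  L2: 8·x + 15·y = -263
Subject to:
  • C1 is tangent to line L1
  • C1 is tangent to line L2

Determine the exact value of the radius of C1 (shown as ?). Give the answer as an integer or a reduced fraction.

1. [C1‖L1]  r_C1² − 100 = 0  ⇒  r_C1 = 10 (r>0 drops 1)
2. [C1‖L2]  r_C1² − 100 = 0  ⇒  r_C1 = 10 (r>0 drops 1)

10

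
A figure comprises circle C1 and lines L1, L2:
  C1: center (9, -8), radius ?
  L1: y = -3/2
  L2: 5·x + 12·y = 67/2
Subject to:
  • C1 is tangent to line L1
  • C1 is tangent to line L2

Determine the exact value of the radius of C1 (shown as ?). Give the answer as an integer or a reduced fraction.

1. [C1‖L1]  r_C1² − 169/4 = 0  ⇒  r_C1 = 13/2 (r>0 drops 1)
2. [C1‖L2]  r_C1² − 169/4 = 0  ⇒  r_C1 = 13/2 (r>0 drops 1)

13/2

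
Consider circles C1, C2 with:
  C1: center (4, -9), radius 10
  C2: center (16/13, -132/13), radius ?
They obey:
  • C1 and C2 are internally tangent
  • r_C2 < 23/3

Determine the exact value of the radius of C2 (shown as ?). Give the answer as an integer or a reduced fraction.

1. [int C1,C2]  r_C2² − 20r_C2 + 91 = 0  ⇒  r_C2 = 7 or 13
2. given r_C2 < 23/3: keep 7

7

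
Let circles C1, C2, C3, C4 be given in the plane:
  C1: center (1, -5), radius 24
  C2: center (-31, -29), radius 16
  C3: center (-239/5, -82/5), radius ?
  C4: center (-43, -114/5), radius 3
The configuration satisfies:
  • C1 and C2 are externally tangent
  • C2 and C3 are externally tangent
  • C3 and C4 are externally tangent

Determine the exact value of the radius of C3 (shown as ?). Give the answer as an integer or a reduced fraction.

1. [ext C2·C3]  r_C3² + 32r_C3 − 185 = 0  ⇒  r_C3 = 5 (r>0 drops 1)
2. [ext C3·C4]  r_C3² + 6r_C3 − 55 = 0  ⇒  r_C3 = 5 (r>0 drops 1)

5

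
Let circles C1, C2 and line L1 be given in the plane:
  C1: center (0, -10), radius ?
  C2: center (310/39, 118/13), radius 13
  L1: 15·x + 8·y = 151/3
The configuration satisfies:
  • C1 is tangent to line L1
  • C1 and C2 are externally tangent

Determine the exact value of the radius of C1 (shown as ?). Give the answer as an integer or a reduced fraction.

23/3

1. [C1‖L1]  r_C1² − 529/9 = 0  ⇒  r_C1 = 23/3 (r>0 drops 1)
2. [ext C1·C2]  r_C1² + 26r_C1 − 2323/9 = 0  ⇒  r_C1 = 23/3 (r>0 drops 1)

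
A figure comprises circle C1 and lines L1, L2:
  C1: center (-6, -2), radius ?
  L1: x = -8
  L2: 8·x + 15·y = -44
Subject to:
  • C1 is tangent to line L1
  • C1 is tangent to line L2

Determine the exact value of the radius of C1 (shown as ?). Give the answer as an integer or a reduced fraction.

1. [C1‖L1]  r_C1² − 4 = 0  ⇒  r_C1 = 2 (r>0 drops 1)
2. [C1‖L2]  r_C1² − 4 = 0  ⇒  r_C1 = 2 (r>0 drops 1)

2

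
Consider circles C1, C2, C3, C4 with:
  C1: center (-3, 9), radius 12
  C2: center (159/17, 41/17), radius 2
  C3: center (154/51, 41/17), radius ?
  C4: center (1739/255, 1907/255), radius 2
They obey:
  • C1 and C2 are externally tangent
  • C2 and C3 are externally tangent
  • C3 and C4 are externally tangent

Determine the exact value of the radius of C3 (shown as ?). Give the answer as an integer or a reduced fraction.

13/3

1. [ext C2·C3]  r_C3² + 4r_C3 − 325/9 = 0  ⇒  r_C3 = 13/3 (r>0 drops 1)
2. [ext C3·C4]  r_C3² + 4r_C3 − 325/9 = 0  ⇒  r_C3 = 13/3 (r>0 drops 1)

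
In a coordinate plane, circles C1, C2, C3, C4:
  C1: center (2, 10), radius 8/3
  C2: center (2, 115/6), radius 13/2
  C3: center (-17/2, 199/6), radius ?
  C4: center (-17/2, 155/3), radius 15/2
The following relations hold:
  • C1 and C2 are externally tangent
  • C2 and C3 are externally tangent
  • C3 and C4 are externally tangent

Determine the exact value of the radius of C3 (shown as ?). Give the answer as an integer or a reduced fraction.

1. [ext C2·C3]  r_C3² + 13r_C3 − 264 = 0  ⇒  r_C3 = 11 (r>0 drops 1)
2. [ext C3·C4]  r_C3² + 15r_C3 − 286 = 0  ⇒  r_C3 = 11 (r>0 drops 1)

11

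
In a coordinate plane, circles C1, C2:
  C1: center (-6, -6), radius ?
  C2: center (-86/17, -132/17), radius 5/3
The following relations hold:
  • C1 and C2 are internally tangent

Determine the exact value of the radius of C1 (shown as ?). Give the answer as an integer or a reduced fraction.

1. [int C1,C2]  r_C1² − (10/3)r_C1 − 11/9 = 0  ⇒  r_C1 = 11/3 (r>0 drops 1)

11/3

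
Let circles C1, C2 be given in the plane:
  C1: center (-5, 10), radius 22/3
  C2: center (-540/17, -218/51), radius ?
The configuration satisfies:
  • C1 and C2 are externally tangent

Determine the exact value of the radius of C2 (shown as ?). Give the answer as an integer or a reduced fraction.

1. [ext C1·C2]  r_C2² + (44/3)r_C2 − 2599/3 = 0  ⇒  r_C2 = 23 (r>0 drops 1)

23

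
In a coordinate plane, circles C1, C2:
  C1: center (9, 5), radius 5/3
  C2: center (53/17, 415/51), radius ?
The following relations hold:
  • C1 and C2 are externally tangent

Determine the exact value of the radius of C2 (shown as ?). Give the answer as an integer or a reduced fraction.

5

1. [ext C1·C2]  r_C2² + (10/3)r_C2 − 125/3 = 0  ⇒  r_C2 = 5 (r>0 drops 1)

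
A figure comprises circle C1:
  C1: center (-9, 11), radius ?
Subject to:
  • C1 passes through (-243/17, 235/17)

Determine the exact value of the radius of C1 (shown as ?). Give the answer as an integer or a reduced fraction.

6

1. [C1∋P]  r_C1² − 36 = 0  ⇒  r_C1 = 6 (r>0 drops 1)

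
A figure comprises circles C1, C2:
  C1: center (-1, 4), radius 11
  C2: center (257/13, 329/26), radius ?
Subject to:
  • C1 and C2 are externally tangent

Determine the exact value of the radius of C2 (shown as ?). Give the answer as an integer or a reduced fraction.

23/2

1. [ext C1·C2]  r_C2² + 22r_C2 − 1541/4 = 0  ⇒  r_C2 = 23/2 (r>0 drops 1)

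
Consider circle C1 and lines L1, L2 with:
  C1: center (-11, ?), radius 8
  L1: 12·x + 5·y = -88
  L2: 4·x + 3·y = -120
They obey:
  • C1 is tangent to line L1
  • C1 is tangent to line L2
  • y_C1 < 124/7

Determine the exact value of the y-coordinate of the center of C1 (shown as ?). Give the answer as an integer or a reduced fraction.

-12

1. [C1‖L1]  y_C1² − (88/5)y_C1 − 1776/5 = 0  ⇒  y_C1 = -12 or 148/5
2. [C1‖L2]  y_C1² + (152/3)y_C1 + 464 = 0  ⇒  y_C1 = -116/3 or -12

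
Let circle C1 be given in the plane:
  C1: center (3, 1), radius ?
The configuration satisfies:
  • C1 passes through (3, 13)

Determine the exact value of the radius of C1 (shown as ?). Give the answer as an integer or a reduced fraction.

12

1. [C1∋P]  r_C1² − 144 = 0  ⇒  r_C1 = 12 (r>0 drops 1)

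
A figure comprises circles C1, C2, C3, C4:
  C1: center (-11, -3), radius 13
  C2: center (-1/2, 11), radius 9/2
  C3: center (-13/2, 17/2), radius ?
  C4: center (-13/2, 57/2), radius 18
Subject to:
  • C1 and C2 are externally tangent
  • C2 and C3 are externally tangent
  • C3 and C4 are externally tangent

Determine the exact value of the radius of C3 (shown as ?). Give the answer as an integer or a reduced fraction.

2

1. [ext C2·C3]  r_C3² + 9r_C3 − 22 = 0  ⇒  r_C3 = 2 (r>0 drops 1)
2. [ext C3·C4]  r_C3² + 36r_C3 − 76 = 0  ⇒  r_C3 = 2 (r>0 drops 1)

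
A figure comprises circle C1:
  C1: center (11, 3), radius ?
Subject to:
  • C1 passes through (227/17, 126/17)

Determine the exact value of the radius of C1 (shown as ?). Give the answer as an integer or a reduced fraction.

5

1. [C1∋P]  r_C1² − 25 = 0  ⇒  r_C1 = 5 (r>0 drops 1)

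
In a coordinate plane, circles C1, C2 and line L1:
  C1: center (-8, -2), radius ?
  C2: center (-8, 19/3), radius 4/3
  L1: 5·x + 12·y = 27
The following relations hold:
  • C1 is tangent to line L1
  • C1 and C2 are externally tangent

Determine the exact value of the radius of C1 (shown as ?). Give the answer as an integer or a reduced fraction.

1. [C1‖L1]  r_C1² − 49 = 0  ⇒  r_C1 = 7 (r>0 drops 1)
2. [ext C1·C2]  r_C1² + (8/3)r_C1 − 203/3 = 0  ⇒  r_C1 = 7 (r>0 drops 1)

7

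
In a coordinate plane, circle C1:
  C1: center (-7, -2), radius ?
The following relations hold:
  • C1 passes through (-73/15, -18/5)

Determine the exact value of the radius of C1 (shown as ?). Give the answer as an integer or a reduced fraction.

1. [C1∋P]  r_C1² − 64/9 = 0  ⇒  r_C1 = 8/3 (r>0 drops 1)

8/3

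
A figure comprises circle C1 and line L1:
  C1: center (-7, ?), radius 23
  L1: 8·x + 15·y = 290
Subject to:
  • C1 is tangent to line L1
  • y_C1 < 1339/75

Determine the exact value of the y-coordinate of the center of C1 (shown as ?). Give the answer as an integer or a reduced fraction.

1. [C1‖L1]  y_C1² − (692/15)y_C1 − 737/5 = 0  ⇒  y_C1 = -3 or 737/15
2. given y_C1 < 1339/75: keep -3

-3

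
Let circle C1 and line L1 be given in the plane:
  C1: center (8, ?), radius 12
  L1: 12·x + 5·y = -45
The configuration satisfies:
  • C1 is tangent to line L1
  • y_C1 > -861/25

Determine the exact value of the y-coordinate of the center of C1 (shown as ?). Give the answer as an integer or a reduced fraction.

3

1. [C1‖L1]  y_C1² + (282/5)y_C1 − 891/5 = 0  ⇒  y_C1 = -297/5 or 3
2. given y_C1 > -861/25: keep 3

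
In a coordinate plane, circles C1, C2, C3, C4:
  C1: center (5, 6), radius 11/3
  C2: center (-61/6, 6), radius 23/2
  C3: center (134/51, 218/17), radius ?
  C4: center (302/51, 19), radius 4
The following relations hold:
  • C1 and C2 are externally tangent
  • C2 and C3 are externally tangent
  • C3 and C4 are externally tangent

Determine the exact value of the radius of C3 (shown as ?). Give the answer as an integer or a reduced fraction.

3

1. [ext C2·C3]  r_C3² + 23r_C3 − 78 = 0  ⇒  r_C3 = 3 (r>0 drops 1)
2. [ext C3·C4]  r_C3² + 8r_C3 − 33 = 0  ⇒  r_C3 = 3 (r>0 drops 1)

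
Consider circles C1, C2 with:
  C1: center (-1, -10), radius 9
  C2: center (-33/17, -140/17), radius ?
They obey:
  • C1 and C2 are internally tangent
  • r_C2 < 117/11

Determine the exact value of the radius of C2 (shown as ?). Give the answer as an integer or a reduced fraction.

1. [int C1,C2]  r_C2² − 18r_C2 + 77 = 0  ⇒  r_C2 = 7 or 11
2. given r_C2 < 117/11: keep 7

7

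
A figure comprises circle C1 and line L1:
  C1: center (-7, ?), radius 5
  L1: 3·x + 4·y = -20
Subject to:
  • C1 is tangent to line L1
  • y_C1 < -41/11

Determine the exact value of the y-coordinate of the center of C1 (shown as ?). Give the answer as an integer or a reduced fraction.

-6

1. [C1‖L1]  y_C1² − (1/2)y_C1 − 39 = 0  ⇒  y_C1 = -6 or 13/2
2. given y_C1 < -41/11: keep -6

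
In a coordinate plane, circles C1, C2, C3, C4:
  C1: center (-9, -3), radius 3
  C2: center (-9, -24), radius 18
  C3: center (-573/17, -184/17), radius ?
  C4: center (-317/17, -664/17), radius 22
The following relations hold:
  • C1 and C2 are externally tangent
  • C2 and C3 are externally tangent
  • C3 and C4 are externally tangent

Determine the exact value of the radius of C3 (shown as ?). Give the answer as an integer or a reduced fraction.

1. [ext C2·C3]  r_C3² + 36r_C3 − 460 = 0  ⇒  r_C3 = 10 (r>0 drops 1)
2. [ext C3·C4]  r_C3² + 44r_C3 − 540 = 0  ⇒  r_C3 = 10 (r>0 drops 1)

10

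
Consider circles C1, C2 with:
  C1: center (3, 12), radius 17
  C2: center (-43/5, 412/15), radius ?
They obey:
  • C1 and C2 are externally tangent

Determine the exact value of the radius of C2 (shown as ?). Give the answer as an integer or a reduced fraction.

1. [ext C1·C2]  r_C2² + 34r_C2 − 763/9 = 0  ⇒  r_C2 = 7/3 (r>0 drops 1)

7/3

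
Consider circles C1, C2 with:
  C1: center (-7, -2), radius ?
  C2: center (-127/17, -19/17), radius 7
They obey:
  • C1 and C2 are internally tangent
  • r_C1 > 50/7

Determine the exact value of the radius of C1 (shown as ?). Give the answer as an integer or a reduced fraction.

8

1. [int C1,C2]  r_C1² − 14r_C1 + 48 = 0  ⇒  r_C1 = 6 or 8
2. given r_C1 > 50/7: keep 8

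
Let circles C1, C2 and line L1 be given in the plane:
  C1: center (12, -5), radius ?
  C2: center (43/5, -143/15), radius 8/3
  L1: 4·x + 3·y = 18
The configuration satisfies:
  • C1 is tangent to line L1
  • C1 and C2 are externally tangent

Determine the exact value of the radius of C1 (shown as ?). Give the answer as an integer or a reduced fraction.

1. [C1‖L1]  r_C1² − 9 = 0  ⇒  r_C1 = 3 (r>0 drops 1)
2. [ext C1·C2]  r_C1² + (16/3)r_C1 − 25 = 0  ⇒  r_C1 = 3 (r>0 drops 1)

3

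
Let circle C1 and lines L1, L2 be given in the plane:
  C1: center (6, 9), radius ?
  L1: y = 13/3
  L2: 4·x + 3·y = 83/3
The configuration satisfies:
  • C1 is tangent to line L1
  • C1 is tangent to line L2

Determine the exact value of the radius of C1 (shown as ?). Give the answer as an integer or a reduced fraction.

14/3

1. [C1‖L1]  r_C1² − 196/9 = 0  ⇒  r_C1 = 14/3 (r>0 drops 1)
2. [C1‖L2]  r_C1² − 196/9 = 0  ⇒  r_C1 = 14/3 (r>0 drops 1)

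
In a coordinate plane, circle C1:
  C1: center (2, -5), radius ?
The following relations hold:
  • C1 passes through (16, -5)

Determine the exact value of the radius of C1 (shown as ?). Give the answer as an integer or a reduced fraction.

14

1. [C1∋P]  r_C1² − 196 = 0  ⇒  r_C1 = 14 (r>0 drops 1)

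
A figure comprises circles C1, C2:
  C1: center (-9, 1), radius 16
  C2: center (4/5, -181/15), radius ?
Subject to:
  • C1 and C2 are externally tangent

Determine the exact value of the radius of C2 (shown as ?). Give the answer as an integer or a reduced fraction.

1/3

1. [ext C1·C2]  r_C2² + 32r_C2 − 97/9 = 0  ⇒  r_C2 = 1/3 (r>0 drops 1)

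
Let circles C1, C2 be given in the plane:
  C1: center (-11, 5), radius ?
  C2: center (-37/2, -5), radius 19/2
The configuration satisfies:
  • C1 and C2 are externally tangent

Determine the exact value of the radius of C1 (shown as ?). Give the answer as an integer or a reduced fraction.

3

1. [ext C1·C2]  r_C1² + 19r_C1 − 66 = 0  ⇒  r_C1 = 3 (r>0 drops 1)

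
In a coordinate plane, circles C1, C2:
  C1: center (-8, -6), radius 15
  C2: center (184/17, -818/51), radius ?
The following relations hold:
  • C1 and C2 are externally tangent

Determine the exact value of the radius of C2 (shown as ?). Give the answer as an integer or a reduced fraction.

1. [ext C1·C2]  r_C2² + 30r_C2 − 2071/9 = 0  ⇒  r_C2 = 19/3 (r>0 drops 1)

19/3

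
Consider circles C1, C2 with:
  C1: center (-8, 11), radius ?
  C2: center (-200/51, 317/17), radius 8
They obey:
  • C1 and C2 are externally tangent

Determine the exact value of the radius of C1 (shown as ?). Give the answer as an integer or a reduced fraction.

2/3

1. [ext C1·C2]  r_C1² + 16r_C1 − 100/9 = 0  ⇒  r_C1 = 2/3 (r>0 drops 1)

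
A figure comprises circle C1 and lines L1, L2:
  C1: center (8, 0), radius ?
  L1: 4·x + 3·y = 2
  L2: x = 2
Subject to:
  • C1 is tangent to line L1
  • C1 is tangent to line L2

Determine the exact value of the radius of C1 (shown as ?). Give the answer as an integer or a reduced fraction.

6

1. [C1‖L1]  r_C1² − 36 = 0  ⇒  r_C1 = 6 (r>0 drops 1)
2. [C1‖L2]  r_C1² − 36 = 0  ⇒  r_C1 = 6 (r>0 drops 1)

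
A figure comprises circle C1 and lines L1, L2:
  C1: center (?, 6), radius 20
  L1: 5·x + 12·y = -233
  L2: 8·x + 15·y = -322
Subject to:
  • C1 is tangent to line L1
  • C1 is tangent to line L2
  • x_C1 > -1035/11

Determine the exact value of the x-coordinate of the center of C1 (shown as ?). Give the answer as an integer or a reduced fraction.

-9

1. [C1‖L1]  x_C1² + 122x_C1 + 1017 = 0  ⇒  x_C1 = -113 or -9
2. [C1‖L2]  x_C1² + 103x_C1 + 846 = 0  ⇒  x_C1 = -94 or -9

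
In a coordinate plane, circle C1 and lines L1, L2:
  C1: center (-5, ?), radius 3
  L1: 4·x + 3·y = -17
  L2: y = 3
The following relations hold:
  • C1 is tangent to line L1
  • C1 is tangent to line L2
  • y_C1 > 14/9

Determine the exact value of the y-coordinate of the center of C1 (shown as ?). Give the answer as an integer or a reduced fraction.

1. [C1‖L1]  y_C1² − 2y_C1 − 24 = 0  ⇒  y_C1 = -4 or 6
2. [C1‖L2]  y_C1² − 6y_C1 = 0  ⇒  y_C1 = 0 or 6

6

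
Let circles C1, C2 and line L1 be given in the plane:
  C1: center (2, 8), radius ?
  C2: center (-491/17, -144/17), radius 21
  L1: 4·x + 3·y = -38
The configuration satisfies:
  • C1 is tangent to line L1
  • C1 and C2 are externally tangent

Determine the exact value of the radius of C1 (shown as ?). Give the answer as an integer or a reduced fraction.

14

1. [C1‖L1]  r_C1² − 196 = 0  ⇒  r_C1 = 14 (r>0 drops 1)
2. [ext C1·C2]  r_C1² + 42r_C1 − 784 = 0  ⇒  r_C1 = 14 (r>0 drops 1)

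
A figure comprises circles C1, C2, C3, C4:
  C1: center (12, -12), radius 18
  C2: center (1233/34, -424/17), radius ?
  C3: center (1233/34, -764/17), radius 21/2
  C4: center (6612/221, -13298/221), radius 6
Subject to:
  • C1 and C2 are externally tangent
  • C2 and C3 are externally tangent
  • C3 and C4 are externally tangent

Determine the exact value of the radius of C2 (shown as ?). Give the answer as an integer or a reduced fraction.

19/2

1. [ext C1·C2]  r_C2² + 36r_C2 − 1729/4 = 0  ⇒  r_C2 = 19/2 (r>0 drops 1)
2. [ext C2·C3]  r_C2² + 21r_C2 − 1159/4 = 0  ⇒  r_C2 = 19/2 (r>0 drops 1)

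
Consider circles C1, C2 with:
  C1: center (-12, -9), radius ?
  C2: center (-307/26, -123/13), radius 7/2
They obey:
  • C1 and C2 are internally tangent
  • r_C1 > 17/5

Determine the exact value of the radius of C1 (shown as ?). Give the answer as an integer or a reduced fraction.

1. [int C1,C2]  r_C1² − 7r_C1 + 12 = 0  ⇒  r_C1 = 3 or 4
2. given r_C1 > 17/5: keep 4

4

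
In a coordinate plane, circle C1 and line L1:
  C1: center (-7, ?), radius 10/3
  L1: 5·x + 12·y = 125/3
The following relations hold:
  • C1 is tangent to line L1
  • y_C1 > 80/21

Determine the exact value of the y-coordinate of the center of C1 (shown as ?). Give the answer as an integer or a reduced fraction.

1. [C1‖L1]  y_C1² − (115/9)y_C1 + 250/9 = 0  ⇒  y_C1 = 25/9 or 10
2. given y_C1 > 80/21: keep 10

10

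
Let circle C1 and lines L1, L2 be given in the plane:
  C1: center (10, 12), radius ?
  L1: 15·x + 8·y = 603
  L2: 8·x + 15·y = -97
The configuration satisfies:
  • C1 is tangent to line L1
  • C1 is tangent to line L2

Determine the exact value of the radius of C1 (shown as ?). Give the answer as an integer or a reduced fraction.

1. [C1‖L1]  r_C1² − 441 = 0  ⇒  r_C1 = 21 (r>0 drops 1)
2. [C1‖L2]  r_C1² − 441 = 0  ⇒  r_C1 = 21 (r>0 drops 1)

21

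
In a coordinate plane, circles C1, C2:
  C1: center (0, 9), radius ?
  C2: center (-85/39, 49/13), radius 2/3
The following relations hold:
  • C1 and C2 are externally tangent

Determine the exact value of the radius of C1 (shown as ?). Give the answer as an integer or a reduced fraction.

1. [ext C1·C2]  r_C1² + (4/3)r_C1 − 95/3 = 0  ⇒  r_C1 = 5 (r>0 drops 1)

5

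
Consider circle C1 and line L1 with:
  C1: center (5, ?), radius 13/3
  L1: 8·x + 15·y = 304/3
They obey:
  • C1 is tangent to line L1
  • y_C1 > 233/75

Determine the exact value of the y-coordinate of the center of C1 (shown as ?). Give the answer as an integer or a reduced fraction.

9

1. [C1‖L1]  y_C1² − (368/45)y_C1 − 37/5 = 0  ⇒  y_C1 = -37/45 or 9
2. given y_C1 > 233/75: keep 9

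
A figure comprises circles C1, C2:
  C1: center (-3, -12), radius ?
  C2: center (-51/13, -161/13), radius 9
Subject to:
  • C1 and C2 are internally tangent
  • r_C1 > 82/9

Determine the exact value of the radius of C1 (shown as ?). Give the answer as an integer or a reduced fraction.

1. [int C1,C2]  r_C1² − 18r_C1 + 80 = 0  ⇒  r_C1 = 8 or 10
2. given r_C1 > 82/9: keep 10

10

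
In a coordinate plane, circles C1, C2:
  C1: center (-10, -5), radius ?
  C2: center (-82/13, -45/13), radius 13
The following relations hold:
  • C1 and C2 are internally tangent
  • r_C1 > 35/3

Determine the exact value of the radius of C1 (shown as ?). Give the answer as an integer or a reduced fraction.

17

1. [int C1,C2]  r_C1² − 26r_C1 + 153 = 0  ⇒  r_C1 = 9 or 17
2. given r_C1 > 35/3: keep 17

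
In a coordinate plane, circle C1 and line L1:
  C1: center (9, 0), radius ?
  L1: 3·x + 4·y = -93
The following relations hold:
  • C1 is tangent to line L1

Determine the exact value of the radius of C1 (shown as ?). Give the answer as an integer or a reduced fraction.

24

1. [C1‖L1]  r_C1² − 576 = 0  ⇒  r_C1 = 24 (r>0 drops 1)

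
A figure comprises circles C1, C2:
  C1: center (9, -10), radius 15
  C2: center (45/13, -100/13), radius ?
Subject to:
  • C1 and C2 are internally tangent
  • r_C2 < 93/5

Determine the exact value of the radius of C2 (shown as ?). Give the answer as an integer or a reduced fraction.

9

1. [int C1,C2]  r_C2² − 30r_C2 + 189 = 0  ⇒  r_C2 = 9 or 21
2. given r_C2 < 93/5: keep 9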